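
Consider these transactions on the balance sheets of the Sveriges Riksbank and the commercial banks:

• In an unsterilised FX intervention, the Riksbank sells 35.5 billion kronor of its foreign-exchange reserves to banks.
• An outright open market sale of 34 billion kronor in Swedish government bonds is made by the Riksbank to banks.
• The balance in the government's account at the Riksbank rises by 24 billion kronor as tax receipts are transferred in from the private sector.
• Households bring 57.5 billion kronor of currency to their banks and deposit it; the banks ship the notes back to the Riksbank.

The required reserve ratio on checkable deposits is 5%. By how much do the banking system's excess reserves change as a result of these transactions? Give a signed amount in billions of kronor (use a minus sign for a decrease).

FX sale 35.5 billion kronor: reserves −35.5B, deposits 0.
OMO sale (to banks) 34 billion kronor: reserves −34B, deposits 0.
Government account inflow 24 billion kronor: reserves −24B, deposits −24B.
Currency deposit 57.5 billion kronor: reserves +57.5B, deposits +57.5B.
Totals: Δreserves = −36B, Δdeposits = +33.5B.
Δrequired reserves = 5% × +33.5B = +1.675B.
Δexcess reserves = Δreserves − Δrequired = −36B − (+1.675B) = -37.675 billion.

-37.675 billion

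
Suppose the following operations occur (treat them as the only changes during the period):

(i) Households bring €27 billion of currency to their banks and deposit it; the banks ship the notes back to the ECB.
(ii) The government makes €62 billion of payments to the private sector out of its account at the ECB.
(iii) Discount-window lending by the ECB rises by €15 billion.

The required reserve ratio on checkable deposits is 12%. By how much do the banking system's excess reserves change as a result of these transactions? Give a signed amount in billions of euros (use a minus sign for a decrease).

+€93.32 billion

Currency deposit €27 billion: reserves +€27B, deposits +€27B.
Government spending €62 billion: reserves +€62B, deposits +€62B.
Discount-window loan €15 billion: reserves +€15B, deposits 0.
Totals: Δreserves = +€104B, Δdeposits = +€89B.
Δrequired reserves = 12% × +€89B = +€10.68B.
Δexcess reserves = Δreserves − Δrequired = +€104B − (+€10.68B) = +€93.32 billion.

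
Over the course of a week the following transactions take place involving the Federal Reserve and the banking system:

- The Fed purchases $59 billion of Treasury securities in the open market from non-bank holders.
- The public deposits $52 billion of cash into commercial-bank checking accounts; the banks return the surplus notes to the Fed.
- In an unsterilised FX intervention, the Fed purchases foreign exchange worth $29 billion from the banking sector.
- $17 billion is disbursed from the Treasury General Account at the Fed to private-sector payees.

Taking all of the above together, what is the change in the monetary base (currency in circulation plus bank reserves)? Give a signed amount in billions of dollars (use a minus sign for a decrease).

+$105 billion

Asset purchase (from non-banks) $59 billion: Fed balance sheet expands → +$59B.
Currency deposit $52 billion: just a shift between currency and reserves — both are base money → 0.
FX purchase $29 billion: Fed balance sheet expands → +$29B.
Government spending $17 billion: a non-base liability converts back to reserves → +$17B.
Net: 59 + 0 + 29 + 17 = +$105 billion.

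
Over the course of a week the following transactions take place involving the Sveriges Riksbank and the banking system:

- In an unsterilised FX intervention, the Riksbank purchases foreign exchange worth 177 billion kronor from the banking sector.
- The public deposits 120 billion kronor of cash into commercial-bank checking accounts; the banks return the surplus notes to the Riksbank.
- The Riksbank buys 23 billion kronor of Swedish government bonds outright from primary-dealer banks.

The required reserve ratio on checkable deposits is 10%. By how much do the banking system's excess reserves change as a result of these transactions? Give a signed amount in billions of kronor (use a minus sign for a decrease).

+308 billion

FX purchase 177 billion kronor: reserves +177B, deposits 0.
Currency deposit 120 billion kronor: reserves +120B, deposits +120B.
OMO purchase (from banks) 23 billion kronor: reserves +23B, deposits 0.
Totals: Δreserves = +320B, Δdeposits = +120B.
Δrequired reserves = 10% × +120B = +12B.
Δexcess reserves = Δreserves − Δrequired = +320B − (+12B) = +308 billion.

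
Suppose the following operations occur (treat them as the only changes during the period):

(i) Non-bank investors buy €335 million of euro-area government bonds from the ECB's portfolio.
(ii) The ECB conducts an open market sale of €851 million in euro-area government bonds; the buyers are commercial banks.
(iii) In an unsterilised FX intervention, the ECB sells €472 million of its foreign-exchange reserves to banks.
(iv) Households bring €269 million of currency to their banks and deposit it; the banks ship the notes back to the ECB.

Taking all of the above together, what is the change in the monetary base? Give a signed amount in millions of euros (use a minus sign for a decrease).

-€1658 million

ECB balance sheet:
  Assets:      Securities −€1186M, Foreign assets −€472M
  Liabilities: Bank reserves −€1389M, Currency in circulation −€269M
Monetary base = currency + reserves: −€269M + (−€1389M) = -€1658 million.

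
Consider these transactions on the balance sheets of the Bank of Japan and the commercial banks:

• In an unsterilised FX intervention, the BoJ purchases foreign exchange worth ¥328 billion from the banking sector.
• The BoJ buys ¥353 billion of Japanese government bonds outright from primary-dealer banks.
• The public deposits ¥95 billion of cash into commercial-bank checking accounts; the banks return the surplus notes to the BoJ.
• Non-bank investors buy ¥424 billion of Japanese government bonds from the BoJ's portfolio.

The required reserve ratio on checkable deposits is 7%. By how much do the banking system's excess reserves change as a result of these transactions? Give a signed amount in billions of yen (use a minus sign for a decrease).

FX purchase ¥328 billion: reserves +¥328B, deposits 0.
OMO purchase (from banks) ¥353 billion: reserves +¥353B, deposits 0.
Currency deposit ¥95 billion: reserves +¥95B, deposits +¥95B.
Asset sale (to non-banks) ¥424 billion: reserves −¥424B, deposits −¥424B.
Totals: Δreserves = +¥352B, Δdeposits = −¥329B.
Δrequired reserves = 7% × −¥329B = −¥23.03B.
Δexcess reserves = Δreserves − Δrequired = +¥352B − (−¥23.03B) = +¥375.03 billion.

+¥375.03 billion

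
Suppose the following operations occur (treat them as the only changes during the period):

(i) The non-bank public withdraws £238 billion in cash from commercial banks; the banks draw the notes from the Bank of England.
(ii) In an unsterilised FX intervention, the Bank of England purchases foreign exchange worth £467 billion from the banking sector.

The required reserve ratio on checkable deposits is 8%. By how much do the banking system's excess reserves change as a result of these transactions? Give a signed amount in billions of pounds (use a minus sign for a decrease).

+£248.04 billion

Currency withdrawal £238 billion: reserves −£238B, deposits −£238B.
FX purchase £467 billion: reserves +£467B, deposits 0.
Totals: Δreserves = +£229B, Δdeposits = −£238B.
Δrequired reserves = 8% × −£238B = −£19.04B.
Δexcess reserves = Δreserves − Δrequired = +£229B − (−£19.04B) = +£248.04 billion.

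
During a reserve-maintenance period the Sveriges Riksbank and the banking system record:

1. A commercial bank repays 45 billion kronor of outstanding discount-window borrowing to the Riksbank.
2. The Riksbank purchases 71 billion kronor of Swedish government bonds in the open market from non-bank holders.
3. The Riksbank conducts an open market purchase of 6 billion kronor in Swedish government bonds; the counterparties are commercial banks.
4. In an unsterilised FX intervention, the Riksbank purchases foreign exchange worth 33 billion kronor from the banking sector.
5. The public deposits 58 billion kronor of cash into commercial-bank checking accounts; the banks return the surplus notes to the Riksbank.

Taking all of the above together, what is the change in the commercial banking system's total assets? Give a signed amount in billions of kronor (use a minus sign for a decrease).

+84 billion

Discount-window repayment 45 billion kronor: bank balance sheets shrink → −45B.
Asset purchase (from non-banks) 71 billion kronor: bank balance sheets expand → +71B.
OMO purchase (from banks) 6 billion kronor: just an asset swap on bank balance sheets → 0.
FX purchase 33 billion kronor: just an asset swap on bank balance sheets → 0.
Currency deposit 58 billion kronor: bank balance sheets expand → +58B.
Net: −45 + 71 + 0 + 0 + 58 = +84 billion.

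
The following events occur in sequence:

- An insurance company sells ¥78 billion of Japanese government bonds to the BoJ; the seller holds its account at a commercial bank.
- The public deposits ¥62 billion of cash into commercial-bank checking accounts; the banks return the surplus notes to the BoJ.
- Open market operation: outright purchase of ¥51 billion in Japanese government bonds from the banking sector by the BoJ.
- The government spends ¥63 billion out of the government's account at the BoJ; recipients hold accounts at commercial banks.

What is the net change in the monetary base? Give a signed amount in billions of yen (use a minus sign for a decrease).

+¥192 billion

BoJ balance sheet:
  Assets:      Securities +¥129B
  Liabilities: Bank reserves +¥254B, Currency in circulation −¥62B, Government deposits −¥63B
Commercial banking system:
  Assets:      Reserves at CB +¥254B, Securities −¥51B
  Liabilities: Checkable deposits +¥203B
Monetary base = currency + reserves: −¥62B + (+¥254B) = +¥192 billion.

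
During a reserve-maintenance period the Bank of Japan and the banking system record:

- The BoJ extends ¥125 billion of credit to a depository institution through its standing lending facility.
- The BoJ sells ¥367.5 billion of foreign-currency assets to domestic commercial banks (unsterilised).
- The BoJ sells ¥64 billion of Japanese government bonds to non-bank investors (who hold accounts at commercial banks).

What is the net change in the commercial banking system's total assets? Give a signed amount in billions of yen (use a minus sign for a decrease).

+¥61 billion

Discount-window loan ¥125 billion: bank balance sheets expand → +¥125B.
FX sale ¥367.5 billion: just an asset swap on bank balance sheets → 0.
Asset sale (to non-banks) ¥64 billion: bank balance sheets shrink → −¥64B.
Net: 125 + 0 − 64 = +¥61 billion.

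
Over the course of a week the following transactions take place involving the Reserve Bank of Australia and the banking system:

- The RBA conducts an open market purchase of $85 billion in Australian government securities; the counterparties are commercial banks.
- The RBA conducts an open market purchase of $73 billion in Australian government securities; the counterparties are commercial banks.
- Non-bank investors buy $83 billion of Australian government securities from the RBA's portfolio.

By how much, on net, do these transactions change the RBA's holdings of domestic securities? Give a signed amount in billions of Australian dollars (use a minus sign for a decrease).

+$75 billion

OMO purchase (from banks) $85 billion: securities added to the RBA's portfolio → +$85B.
OMO purchase (from banks) $73 billion: securities added to the RBA's portfolio → +$73B.
Asset sale (to non-banks) $83 billion: securities removed from the RBA's portfolio → −$83B.
Net: 85 + 73 − 83 = +$75 billion.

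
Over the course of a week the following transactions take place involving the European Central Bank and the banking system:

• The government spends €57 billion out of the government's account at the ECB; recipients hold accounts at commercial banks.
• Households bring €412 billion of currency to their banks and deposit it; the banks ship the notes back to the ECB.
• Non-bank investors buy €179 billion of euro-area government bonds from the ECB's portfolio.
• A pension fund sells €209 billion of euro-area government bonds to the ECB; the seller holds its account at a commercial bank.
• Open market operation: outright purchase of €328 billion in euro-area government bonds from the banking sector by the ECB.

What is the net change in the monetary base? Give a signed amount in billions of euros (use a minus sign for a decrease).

Government spending €57 billion: a non-base liability converts back to reserves → +€57B.
Currency deposit €412 billion: just a shift between currency and reserves — both are base money → 0.
Asset sale (to non-banks) €179 billion: ECB balance sheet contracts → −€179B.
Asset purchase (from non-banks) €209 billion: ECB balance sheet expands → +€209B.
OMO purchase (from banks) €328 billion: ECB balance sheet expands → +€328B.
Net: 57 + 0 − 179 + 209 + 328 = +€415 billion.

+€415 billion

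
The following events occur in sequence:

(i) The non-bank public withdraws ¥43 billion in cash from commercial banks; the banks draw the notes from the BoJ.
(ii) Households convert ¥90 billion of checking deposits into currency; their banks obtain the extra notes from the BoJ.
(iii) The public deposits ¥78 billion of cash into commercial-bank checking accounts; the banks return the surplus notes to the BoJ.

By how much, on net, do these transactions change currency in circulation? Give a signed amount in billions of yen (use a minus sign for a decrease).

+¥55 billion

Currency withdrawal ¥43 billion: notes leave the central bank → +¥43B.
Currency withdrawal ¥90 billion: notes leave the central bank → +¥90B.
Currency deposit ¥78 billion: notes return to the central bank → −¥78B.
Net: 43 + 90 − 78 = +¥55 billion.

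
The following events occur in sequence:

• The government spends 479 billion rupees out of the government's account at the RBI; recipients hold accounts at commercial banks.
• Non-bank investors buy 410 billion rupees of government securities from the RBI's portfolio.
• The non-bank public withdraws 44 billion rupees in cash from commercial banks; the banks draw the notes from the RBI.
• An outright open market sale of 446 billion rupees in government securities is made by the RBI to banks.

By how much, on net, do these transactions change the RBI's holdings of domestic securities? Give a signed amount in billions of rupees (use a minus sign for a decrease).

RBI balance sheet:
  Assets:      Securities −856B
  Liabilities: Bank reserves −421B, Currency in circulation +44B, Government deposits −479B
Commercial banking system:
  Assets:      Reserves at CB −421B, Securities +446B
  Liabilities: Checkable deposits +25B
So the change in the RBI's holdings of domestic securities is -856 billion.

-856 billion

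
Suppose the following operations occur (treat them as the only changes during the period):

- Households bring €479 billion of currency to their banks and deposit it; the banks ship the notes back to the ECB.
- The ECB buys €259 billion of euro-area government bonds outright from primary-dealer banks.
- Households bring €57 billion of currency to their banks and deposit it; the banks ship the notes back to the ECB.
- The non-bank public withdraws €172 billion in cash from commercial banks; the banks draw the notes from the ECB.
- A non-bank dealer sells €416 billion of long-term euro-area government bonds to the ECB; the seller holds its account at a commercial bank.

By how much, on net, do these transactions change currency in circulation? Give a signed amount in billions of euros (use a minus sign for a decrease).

Currency deposit €479 billion: notes return to the central bank → −€479B.
OMO purchase (from banks) €259 billion: no currency enters or leaves circulation → 0.
Currency deposit €57 billion: notes return to the central bank → −€57B.
Currency withdrawal €172 billion: notes leave the central bank → +€172B.
Asset purchase (from non-banks) €416 billion: no currency enters or leaves circulation → 0.
Net: −479 + 0 − 57 + 172 + 0 = -€364 billion.

-€364 billion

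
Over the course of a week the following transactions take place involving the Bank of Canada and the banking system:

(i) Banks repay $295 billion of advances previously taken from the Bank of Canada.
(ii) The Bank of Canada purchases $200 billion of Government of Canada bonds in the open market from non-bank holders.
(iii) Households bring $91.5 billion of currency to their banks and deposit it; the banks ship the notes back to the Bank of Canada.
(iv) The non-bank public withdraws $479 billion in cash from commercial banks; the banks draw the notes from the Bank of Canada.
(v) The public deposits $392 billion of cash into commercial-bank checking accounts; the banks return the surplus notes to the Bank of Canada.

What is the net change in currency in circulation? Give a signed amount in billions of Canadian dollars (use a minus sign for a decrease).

-$4.5 billion

Discount-window repayment $295 billion: no currency enters or leaves circulation → 0.
Asset purchase (from non-banks) $200 billion: no currency enters or leaves circulation → 0.
Currency deposit $91.5 billion: notes return to the central bank → −$91.5B.
Currency withdrawal $479 billion: notes leave the central bank → +$479B.
Currency deposit $392 billion: notes return to the central bank → −$392B.
Net: 0 + 0 − 91.5 + 479 − 392 = -$4.5 billion.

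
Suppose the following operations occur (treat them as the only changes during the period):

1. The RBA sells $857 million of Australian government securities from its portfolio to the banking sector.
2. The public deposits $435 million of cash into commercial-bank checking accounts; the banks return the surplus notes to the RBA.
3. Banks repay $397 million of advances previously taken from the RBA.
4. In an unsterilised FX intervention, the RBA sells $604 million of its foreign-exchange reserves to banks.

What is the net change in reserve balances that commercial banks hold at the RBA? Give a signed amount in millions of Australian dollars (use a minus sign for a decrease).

OMO sale (to banks) $857 million: the buying banks pay out of their reserve balances → −$857M.
Currency deposit $435 million: returned notes are swapped for reserve credit → +$435M.
Discount-window repayment $397 million: repayment is debited from reserves → −$397M.
FX sale $604 million: the buying banks pay out of their reserve balances → −$604M.
Net: −857 + 435 − 397 − 604 = -$1423 million.

-$1423 million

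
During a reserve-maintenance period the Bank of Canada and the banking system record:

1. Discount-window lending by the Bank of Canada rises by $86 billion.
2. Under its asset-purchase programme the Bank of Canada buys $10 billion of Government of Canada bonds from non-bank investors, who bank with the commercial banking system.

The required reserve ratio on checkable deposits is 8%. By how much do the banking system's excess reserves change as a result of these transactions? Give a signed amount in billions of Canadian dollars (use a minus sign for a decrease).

Discount-window loan $86 billion: reserves +$86B, deposits 0.
Asset purchase (from non-banks) $10 billion: reserves +$10B, deposits +$10B.
Totals: Δreserves = +$96B, Δdeposits = +$10B.
Δrequired reserves = 8% × +$10B = +$0.8B.
Δexcess reserves = Δreserves − Δrequired = +$96B − (+$0.8B) = +$95.2 billion.

+$95.2 billion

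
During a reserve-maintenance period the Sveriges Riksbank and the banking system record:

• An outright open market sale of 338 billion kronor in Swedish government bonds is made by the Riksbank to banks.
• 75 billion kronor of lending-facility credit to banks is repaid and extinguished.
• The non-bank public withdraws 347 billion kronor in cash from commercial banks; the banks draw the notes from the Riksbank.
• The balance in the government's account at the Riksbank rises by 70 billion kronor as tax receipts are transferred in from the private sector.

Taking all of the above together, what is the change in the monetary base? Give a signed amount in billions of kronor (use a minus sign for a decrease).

OMO sale (to banks) 338 billion kronor: Riksbank balance sheet contracts → −338B.
Discount-window repayment 75 billion kronor: Riksbank balance sheet contracts → −75B.
Currency withdrawal 347 billion kronor: just a shift between currency and reserves — both are base money → 0.
Government account inflow 70 billion kronor: reserves shift to a non-base liability → −70B.
Net: −338 − 75 + 0 − 70 = -483 billion.

-483 billion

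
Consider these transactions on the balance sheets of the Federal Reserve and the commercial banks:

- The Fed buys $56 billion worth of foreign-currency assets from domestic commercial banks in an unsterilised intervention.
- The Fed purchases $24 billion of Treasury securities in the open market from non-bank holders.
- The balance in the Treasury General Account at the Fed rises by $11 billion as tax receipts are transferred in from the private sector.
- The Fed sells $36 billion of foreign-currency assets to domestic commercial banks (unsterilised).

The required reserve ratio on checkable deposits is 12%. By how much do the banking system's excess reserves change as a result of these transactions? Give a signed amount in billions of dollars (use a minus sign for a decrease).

FX purchase $56 billion: reserves +$56B, deposits 0.
Asset purchase (from non-banks) $24 billion: reserves +$24B, deposits +$24B.
Government account inflow $11 billion: reserves −$11B, deposits −$11B.
FX sale $36 billion: reserves −$36B, deposits 0.
Totals: Δreserves = +$33B, Δdeposits = +$13B.
Δrequired reserves = 12% × +$13B = +$1.56B.
Δexcess reserves = Δreserves − Δrequired = +$33B − (+$1.56B) = +$31.44 billion.

+$31.44 billion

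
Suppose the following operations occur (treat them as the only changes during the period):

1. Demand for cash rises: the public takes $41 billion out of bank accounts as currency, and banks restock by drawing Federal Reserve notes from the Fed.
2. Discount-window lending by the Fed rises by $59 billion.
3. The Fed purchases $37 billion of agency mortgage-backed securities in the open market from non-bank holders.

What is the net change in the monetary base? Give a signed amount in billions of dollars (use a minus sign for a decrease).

+$96 billion

Fed balance sheet:
  Assets:      Securities +$37B, Loans to banks +$59B
  Liabilities: Bank reserves +$55B, Currency in circulation +$41B
Monetary base = currency + reserves: +$41B + (+$55B) = +$96 billion.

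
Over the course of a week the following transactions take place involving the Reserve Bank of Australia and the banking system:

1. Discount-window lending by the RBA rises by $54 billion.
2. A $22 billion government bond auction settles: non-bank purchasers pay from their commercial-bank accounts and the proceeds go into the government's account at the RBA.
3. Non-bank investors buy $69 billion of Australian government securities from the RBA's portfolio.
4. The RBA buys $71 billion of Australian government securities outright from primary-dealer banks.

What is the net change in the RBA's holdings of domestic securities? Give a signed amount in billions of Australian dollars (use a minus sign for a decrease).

+$2 billion

RBA balance sheet:
  Assets:      Securities +$2B, Loans to banks +$54B
  Liabilities: Bank reserves +$34B, Government deposits +$22B
Commercial banking system:
  Assets:      Reserves at CB +$34B, Securities −$71B
  Liabilities: Checkable deposits −$91B, Borrowings from CB +$54B
So the change in the RBA's holdings of domestic securities is +$2 billion.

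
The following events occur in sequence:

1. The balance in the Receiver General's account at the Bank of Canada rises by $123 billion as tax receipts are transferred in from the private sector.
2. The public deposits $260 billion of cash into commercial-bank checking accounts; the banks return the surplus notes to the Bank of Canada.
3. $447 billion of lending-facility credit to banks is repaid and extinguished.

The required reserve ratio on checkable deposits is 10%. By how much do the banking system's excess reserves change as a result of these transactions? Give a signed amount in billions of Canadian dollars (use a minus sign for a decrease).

Government account inflow $123 billion: reserves −$123B, deposits −$123B.
Currency deposit $260 billion: reserves +$260B, deposits +$260B.
Discount-window repayment $447 billion: reserves −$447B, deposits 0.
Totals: Δreserves = −$310B, Δdeposits = +$137B.
Δrequired reserves = 10% × +$137B = +$13.7B.
Δexcess reserves = Δreserves − Δrequired = −$310B − (+$13.7B) = -$323.7 billion.

-$323.7 billion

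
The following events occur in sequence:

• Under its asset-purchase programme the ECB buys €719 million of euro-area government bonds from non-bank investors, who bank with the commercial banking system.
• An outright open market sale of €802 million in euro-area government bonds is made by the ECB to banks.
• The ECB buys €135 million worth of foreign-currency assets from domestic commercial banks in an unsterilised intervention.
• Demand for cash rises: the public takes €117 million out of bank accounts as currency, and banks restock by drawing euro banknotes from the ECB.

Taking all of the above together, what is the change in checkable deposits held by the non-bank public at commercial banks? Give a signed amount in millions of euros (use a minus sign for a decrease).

ECB balance sheet:
  Assets:      Securities −€83M, Foreign assets +€135M
  Liabilities: Bank reserves −€65M, Currency in circulation +€117M
Commercial banking system:
  Assets:      Reserves at CB −€65M, Securities +€802M, Foreign assets −€135M
  Liabilities: Checkable deposits +€602M
So the change in checkable deposits held by the non-bank public at commercial banks is +€602 million.

+€602 million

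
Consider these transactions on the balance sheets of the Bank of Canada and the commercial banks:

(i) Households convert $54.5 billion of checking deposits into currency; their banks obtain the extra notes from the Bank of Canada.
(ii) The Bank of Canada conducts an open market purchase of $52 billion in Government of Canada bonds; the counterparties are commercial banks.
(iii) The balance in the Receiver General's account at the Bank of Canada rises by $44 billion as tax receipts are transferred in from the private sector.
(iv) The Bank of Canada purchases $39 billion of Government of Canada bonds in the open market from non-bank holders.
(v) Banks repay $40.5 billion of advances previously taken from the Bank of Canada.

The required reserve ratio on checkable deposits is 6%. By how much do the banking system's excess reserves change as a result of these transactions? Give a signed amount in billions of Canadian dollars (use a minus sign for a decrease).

-$44.43 billion

Currency withdrawal $54.5 billion: reserves −$54.5B, deposits −$54.5B.
OMO purchase (from banks) $52 billion: reserves +$52B, deposits 0.
Government account inflow $44 billion: reserves −$44B, deposits −$44B.
Asset purchase (from non-banks) $39 billion: reserves +$39B, deposits +$39B.
Discount-window repayment $40.5 billion: reserves −$40.5B, deposits 0.
Totals: Δreserves = −$48B, Δdeposits = −$59.5B.
Δrequired reserves = 6% × −$59.5B = −$3.57B.
Δexcess reserves = Δreserves − Δrequired = −$48B − (−$3.57B) = -$44.43 billion.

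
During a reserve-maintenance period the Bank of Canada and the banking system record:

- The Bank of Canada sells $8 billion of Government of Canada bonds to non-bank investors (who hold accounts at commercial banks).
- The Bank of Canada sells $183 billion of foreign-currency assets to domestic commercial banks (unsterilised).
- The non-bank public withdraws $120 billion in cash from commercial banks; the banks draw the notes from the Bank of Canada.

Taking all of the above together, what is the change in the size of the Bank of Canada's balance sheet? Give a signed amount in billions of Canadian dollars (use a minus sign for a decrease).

-$191 billion

Asset sale (to non-banks) $8 billion: a Bank of Canada asset is shed → −$8B.
FX sale $183 billion: a Bank of Canada asset is shed → −$183B.
Currency withdrawal $120 billion: only the composition of liabilities changes → 0.
Net: −8 − 183 + 0 = -$191 billion.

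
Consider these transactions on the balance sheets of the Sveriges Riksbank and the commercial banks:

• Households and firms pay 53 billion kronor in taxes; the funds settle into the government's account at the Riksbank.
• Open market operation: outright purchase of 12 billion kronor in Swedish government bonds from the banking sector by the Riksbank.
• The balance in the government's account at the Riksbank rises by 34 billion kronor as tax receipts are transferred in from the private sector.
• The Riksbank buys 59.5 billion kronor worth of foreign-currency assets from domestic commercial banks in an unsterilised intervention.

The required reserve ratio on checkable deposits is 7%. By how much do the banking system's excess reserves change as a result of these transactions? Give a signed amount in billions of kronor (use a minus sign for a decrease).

-9.41 billion

Government account inflow 53 billion kronor: reserves −53B, deposits −53B.
OMO purchase (from banks) 12 billion kronor: reserves +12B, deposits 0.
Government account inflow 34 billion kronor: reserves −34B, deposits −34B.
FX purchase 59.5 billion kronor: reserves +59.5B, deposits 0.
Totals: Δreserves = −15.5B, Δdeposits = −87B.
Δrequired reserves = 7% × −87B = −6.09B.
Δexcess reserves = Δreserves − Δrequired = −15.5B − (−6.09B) = -9.41 billion.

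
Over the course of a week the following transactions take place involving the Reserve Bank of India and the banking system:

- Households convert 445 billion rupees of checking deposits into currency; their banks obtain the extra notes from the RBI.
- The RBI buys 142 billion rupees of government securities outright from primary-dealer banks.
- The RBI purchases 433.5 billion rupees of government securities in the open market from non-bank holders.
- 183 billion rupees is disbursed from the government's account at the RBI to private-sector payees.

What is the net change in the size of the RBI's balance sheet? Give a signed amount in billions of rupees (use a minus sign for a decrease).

+575.5 billion

Currency withdrawal 445 billion rupees: only the composition of liabilities changes → 0.
OMO purchase (from banks) 142 billion rupees: an RBI asset is acquired → +142B.
Asset purchase (from non-banks) 433.5 billion rupees: an RBI asset is acquired → +433.5B.
Government spending 183 billion rupees: only the composition of liabilities changes → 0.
Net: 0 + 142 + 433.5 + 0 = +575.5 billion.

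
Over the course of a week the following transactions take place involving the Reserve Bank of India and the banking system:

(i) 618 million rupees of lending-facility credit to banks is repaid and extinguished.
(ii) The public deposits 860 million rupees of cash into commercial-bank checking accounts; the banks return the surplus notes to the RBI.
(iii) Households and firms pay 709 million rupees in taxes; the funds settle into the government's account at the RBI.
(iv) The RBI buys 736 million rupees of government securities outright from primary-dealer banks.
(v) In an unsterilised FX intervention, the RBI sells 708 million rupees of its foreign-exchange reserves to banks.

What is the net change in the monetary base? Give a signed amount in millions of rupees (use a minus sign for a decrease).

-1299 million

Discount-window repayment 618 million rupees: RBI balance sheet contracts → −618M.
Currency deposit 860 million rupees: just a shift between currency and reserves — both are base money → 0.
Government account inflow 709 million rupees: reserves shift to a non-base liability → −709M.
OMO purchase (from banks) 736 million rupees: RBI balance sheet expands → +736M.
FX sale 708 million rupees: RBI balance sheet contracts → −708M.
Net: −618 + 0 − 709 + 736 − 708 = -1299 million.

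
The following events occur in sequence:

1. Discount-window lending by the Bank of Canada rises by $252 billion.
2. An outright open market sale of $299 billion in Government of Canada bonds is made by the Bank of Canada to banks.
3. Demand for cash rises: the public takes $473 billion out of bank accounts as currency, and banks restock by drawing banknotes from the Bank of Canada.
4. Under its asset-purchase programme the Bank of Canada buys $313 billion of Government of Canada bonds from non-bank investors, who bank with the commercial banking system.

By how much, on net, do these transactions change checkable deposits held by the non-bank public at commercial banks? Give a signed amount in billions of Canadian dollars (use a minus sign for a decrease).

Bank of Canada balance sheet:
  Assets:      Securities +$14B, Loans to banks +$252B
  Liabilities: Bank reserves −$207B, Currency in circulation +$473B
Commercial banking system:
  Assets:      Reserves at CB −$207B, Securities +$299B
  Liabilities: Checkable deposits −$160B, Borrowings from CB +$252B
So the change in checkable deposits held by the non-bank public at commercial banks is -$160 billion.

-$160 billion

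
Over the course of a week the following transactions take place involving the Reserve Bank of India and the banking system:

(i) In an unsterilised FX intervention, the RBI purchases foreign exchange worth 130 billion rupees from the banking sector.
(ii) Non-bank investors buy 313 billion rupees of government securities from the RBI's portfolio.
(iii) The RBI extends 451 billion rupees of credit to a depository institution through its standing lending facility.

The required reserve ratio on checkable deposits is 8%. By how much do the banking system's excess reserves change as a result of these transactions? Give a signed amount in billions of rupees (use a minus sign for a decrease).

+293.04 billion

FX purchase 130 billion rupees: reserves +130B, deposits 0.
Asset sale (to non-banks) 313 billion rupees: reserves −313B, deposits −313B.
Discount-window loan 451 billion rupees: reserves +451B, deposits 0.
Totals: Δreserves = +268B, Δdeposits = −313B.
Δrequired reserves = 8% × −313B = −25.04B.
Δexcess reserves = Δreserves − Δrequired = +268B − (−25.04B) = +293.04 billion.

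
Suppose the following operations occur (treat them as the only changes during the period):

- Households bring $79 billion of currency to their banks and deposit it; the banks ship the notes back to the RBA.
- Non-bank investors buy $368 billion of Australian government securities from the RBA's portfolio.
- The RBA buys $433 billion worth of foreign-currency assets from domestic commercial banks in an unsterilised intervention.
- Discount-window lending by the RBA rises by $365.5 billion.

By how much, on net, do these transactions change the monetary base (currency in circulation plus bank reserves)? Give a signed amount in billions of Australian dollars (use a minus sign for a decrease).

RBA balance sheet:
  Assets:      Securities −$368B, Loans to banks +$365.5B, Foreign assets +$433B
  Liabilities: Bank reserves +$509.5B, Currency in circulation −$79B
Commercial banking system:
  Assets:      Reserves at CB +$509.5B, Foreign assets −$433B
  Liabilities: Checkable deposits −$289B, Borrowings from CB +$365.5B
Monetary base = currency + reserves: −$79B + (+$509.5B) = +$430.5 billion.

+$430.5 billion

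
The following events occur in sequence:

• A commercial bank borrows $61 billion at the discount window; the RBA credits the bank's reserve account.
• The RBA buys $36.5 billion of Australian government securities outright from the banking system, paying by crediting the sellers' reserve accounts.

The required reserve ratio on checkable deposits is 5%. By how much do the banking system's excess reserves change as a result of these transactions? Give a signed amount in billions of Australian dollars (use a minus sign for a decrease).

Discount-window loan $61 billion: reserves +$61B, deposits 0.
OMO purchase (from banks) $36.5 billion: reserves +$36.5B, deposits 0.
Totals: Δreserves = +$97.5B, Δdeposits = 0.
Δrequired reserves = 5% × 0 = 0.
Δexcess reserves = Δreserves − Δrequired = +$97.5B − (0) = +$97.5 billion.

+$97.5 billion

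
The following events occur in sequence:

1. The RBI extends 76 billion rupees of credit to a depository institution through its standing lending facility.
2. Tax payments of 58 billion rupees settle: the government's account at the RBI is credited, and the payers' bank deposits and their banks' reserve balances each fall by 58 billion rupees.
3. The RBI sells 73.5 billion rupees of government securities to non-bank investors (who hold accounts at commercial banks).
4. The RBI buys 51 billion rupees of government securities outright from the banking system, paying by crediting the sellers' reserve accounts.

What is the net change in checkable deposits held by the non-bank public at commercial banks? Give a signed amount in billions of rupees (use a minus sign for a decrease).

-131.5 billion

RBI balance sheet:
  Assets:      Securities −22.5B, Loans to banks +76B
  Liabilities: Bank reserves −4.5B, Government deposits +58B
Commercial banking system:
  Assets:      Reserves at CB −4.5B, Securities −51B
  Liabilities: Checkable deposits −131.5B, Borrowings from CB +76B
So the change in checkable deposits held by the non-bank public at commercial banks is -131.5 billion.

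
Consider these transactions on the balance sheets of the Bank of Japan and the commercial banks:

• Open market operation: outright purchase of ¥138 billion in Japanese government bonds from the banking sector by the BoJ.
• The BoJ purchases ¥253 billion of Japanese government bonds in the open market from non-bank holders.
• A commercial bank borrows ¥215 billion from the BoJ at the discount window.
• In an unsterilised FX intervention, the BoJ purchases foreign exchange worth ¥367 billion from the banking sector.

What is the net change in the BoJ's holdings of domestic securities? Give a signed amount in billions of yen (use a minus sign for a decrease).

BoJ balance sheet:
  Assets:      Securities +¥391B, Loans to banks +¥215B, Foreign assets +¥367B
  Liabilities: Bank reserves +¥973B
Commercial banking system:
  Assets:      Reserves at CB +¥973B, Securities −¥138B, Foreign assets −¥367B
  Liabilities: Checkable deposits +¥253B, Borrowings from CB +¥215B
So the change in the BoJ's holdings of domestic securities is +¥391 billion.

+¥391 billion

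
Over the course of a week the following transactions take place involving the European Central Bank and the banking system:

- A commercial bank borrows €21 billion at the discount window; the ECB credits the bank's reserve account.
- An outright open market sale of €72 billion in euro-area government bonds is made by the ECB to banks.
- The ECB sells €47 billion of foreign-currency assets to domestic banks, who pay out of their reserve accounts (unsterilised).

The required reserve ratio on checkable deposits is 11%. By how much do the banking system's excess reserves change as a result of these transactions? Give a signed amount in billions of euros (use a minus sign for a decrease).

Discount-window loan €21 billion: reserves +€21B, deposits 0.
OMO sale (to banks) €72 billion: reserves −€72B, deposits 0.
FX sale €47 billion: reserves −€47B, deposits 0.
Totals: Δreserves = −€98B, Δdeposits = 0.
Δrequired reserves = 11% × 0 = 0.
Δexcess reserves = Δreserves − Δrequired = −€98B − (0) = -€98 billion.

-€98 billion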